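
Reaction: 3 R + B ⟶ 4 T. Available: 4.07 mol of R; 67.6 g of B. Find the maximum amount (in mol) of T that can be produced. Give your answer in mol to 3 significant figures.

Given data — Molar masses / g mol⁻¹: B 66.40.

n(R) = 4.070 mol
n(B) = 67.60 / 66.40 = 1.018 mol
n/ν for R = 4.070/3 = 1.357
n/ν for B = 1.018/1 = 1.018
Smallest n/ν is B → limiting reagent.
n(T) = (4/1) × 1.018 = 4.072 mol

4.07 mol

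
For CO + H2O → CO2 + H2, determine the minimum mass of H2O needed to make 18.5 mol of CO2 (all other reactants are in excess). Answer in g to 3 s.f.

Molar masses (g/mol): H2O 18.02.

333 g

n(CO2) = 18.50 mol
n(H2O) = (1/1) × 18.50 = 18.50 mol
mass = 18.50 × 18.02 = 333.4 g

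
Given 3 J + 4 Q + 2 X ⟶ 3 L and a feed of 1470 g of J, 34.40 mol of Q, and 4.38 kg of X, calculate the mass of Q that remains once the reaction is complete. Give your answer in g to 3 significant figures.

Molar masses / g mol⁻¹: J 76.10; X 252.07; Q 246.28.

2130 g

n(J) = 1470 / 76.10 = 19.32 mol
n(Q) = 34.40 mol
n(X) = 4.380×1000 / 252.07 = 17.38 mol
n/ν → J: 6.440, Q: 8.600, X: 8.690; J is limiting.
Q consumed = (4/3) × 19.32 = 25.76 mol
Q remaining = 34.40 − 25.76 = 8.640 mol
mass = 8.640 × 246.28 = 2128 g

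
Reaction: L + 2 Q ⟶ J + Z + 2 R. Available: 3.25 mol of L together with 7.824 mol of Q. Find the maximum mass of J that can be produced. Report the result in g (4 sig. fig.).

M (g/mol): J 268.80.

873.6 g

n(L) = 3.250 mol
n(Q) = 7.824 mol
n/ν → L: 3.250, Q: 3.912; L is limiting.
n(J) = (1/1) × 3.250 = 3.250 mol
mass = 3.250 × 268.80 = 873.6 g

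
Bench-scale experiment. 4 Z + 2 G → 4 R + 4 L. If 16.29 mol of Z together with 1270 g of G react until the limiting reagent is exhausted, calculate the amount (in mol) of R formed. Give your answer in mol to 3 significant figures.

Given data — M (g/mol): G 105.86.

16.3 mol

n(Z) = 16.29 mol
n(G) = 1270 / 105.86 = 12.00 mol
n/ν → Z: 4.073, G: 6.000; Z is limiting.
n(R) = (4/4) × 16.29 = 16.29 mol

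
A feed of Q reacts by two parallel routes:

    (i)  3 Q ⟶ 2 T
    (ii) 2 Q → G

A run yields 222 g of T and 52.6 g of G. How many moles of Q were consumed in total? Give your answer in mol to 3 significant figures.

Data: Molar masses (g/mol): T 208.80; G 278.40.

1.97 mol

n(T) = 222 / 208.80 = 1.063 mol
n(G) = 52.6 / 278.40 = 0.1889 mol
n(Q) via (i) = (3/2)×1.063 = 1.595 mol
n(Q) via (ii) = (2/1)×0.1889 = 0.3778 mol
total n(Q) = 1.595 + 0.3778 = 1.973 mol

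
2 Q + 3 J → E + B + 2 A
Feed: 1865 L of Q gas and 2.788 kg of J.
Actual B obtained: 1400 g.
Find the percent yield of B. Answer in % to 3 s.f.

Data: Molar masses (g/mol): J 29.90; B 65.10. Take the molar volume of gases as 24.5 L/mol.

69.2 %

n(Q) = 1865 / 24.5 = 76.12 mol
n(J) = 2.788×1000 / 29.90 = 93.24 mol
n/ν for Q = 76.12/2 = 38.06
n/ν for J = 93.24/3 = 31.08
Smallest n/ν is J → limiting reagent.
theoretical n(B) = (1/3) × 93.24 = 31.08 mol → 2023 g
% yield = 1400 / 2023 × 100 = 69.20 %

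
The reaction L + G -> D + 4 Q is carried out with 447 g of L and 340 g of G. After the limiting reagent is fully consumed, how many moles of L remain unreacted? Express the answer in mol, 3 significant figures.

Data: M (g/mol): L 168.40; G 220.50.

1.11 mol

n(L) = 447.0 / 168.40 = 2.654 mol
n(G) = 340.0 / 220.50 = 1.542 mol
n/ν for L = 2.654/1 = 2.654
n/ν for G = 1.542/1 = 1.542
Smallest n/ν is G → limiting reagent.
L consumed = (1/1) × 1.542 = 1.542 mol
L remaining = 2.654 − 1.542 = 1.112 mol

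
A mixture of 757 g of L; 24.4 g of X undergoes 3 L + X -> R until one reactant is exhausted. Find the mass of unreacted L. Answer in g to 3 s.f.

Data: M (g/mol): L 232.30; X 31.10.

210 g

n(L) = 757.0 / 232.30 = 3.259 mol
n(X) = 24.40 / 31.10 = 0.7846 mol
n/ν for L = 3.259/3 = 1.086
n/ν for X = 0.7846/1 = 0.7846
Smallest n/ν is X → limiting reagent.
L consumed = (3/1) × 0.7846 = 2.354 mol
L remaining = 3.259 − 2.354 = 0.9050 mol
mass = 0.9050 × 232.30 = 210.2 g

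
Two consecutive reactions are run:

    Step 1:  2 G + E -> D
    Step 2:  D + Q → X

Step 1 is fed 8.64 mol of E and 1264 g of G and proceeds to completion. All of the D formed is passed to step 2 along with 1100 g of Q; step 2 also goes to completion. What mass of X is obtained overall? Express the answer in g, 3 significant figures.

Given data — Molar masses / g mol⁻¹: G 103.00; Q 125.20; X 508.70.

3120 g

Step 1:
n(E) = 8.640 mol
n(G) = 1264 / 103.00 = 12.27 mol
n/ν for E = 8.640/1 = 8.640
n/ν for G = 12.27/2 = 6.135
Smallest n/ν is G → limiting reagent.
n(D) produced = (1/2) × 12.27 = 6.135 mol
Step 2:
n(D) available = 6.135 mol
n(Q) = 1100 / 125.20 = 8.786 mol
n/ν for D = 6.135/1 = 6.135
n/ν for Q = 8.786/1 = 8.786
Smallest n/ν is D → limiting reagent.
n(X) = (1/1) × 6.135 = 6.135 mol
mass = 6.135 × 508.70 = 3121 g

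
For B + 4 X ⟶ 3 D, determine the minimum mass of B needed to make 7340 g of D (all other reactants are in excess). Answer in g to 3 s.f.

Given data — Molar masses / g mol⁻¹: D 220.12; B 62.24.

692 g

n(D) = 7340 / 220.12 = 33.35 mol
n(B) = (1/3) × 33.35 = 11.12 mol
mass = 11.12 × 62.24 = 692.1 g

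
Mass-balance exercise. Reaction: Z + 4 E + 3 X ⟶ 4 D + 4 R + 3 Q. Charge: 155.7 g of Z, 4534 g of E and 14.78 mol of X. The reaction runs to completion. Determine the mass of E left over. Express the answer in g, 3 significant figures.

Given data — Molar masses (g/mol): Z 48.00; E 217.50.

n(Z) = 155.7 / 48.00 = 3.244 mol
n(E) = 4534 / 217.50 = 20.85 mol
n(X) = 14.78 mol
n/ν for Z = 3.244/1 = 3.244
n/ν for E = 20.85/4 = 5.213
n/ν for X = 14.78/3 = 4.927
Smallest n/ν is Z → limiting reagent.
E consumed = (4/1) × 3.244 = 12.98 mol
E remaining = 20.85 − 12.98 = 7.870 mol
mass = 7.870 × 217.50 = 1712 g

1710 g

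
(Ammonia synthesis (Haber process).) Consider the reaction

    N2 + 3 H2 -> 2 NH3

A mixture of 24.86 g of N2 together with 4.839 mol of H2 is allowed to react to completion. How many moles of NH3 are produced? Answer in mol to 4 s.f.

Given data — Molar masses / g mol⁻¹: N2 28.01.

1.775 mol

n(N2) = 24.86 / 28.01 = 0.8875 mol
n(H2) = 4.839 mol
n/ν for N2 = 0.8875/1 = 0.8875
n/ν for H2 = 4.839/3 = 1.613
Smallest n/ν is N2 → limiting reagent.
n(NH3) = (2/1) × 0.8875 = 1.775 mol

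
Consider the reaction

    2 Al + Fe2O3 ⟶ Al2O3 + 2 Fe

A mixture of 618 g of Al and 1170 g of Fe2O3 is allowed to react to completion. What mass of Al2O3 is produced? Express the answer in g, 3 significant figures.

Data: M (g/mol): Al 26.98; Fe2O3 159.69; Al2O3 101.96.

n(Al) = 618.0 / 26.98 = 22.91 mol
n(Fe2O3) = 1170 / 159.69 = 7.327 mol
n/ν for Al = 22.91/2 = 11.46
n/ν for Fe2O3 = 7.327/1 = 7.327
Smallest n/ν is Fe2O3 → limiting reagent.
n(Al2O3) = (1/1) × 7.327 = 7.327 mol
mass = 7.327 × 101.96 = 747.1 g

747 g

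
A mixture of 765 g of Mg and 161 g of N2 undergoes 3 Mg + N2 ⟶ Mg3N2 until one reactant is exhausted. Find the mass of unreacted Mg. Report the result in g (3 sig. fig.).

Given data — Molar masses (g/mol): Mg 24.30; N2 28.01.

n(Mg) = 765.0 / 24.30 = 31.48 mol
n(N2) = 161.0 / 28.01 = 5.748 mol
n/ν → Mg: 10.49, N2: 5.748; N2 is limiting.
Mg consumed = (3/1) × 5.748 = 17.24 mol
Mg remaining = 31.48 − 17.24 = 14.24 mol
mass = 14.24 × 24.30 = 346.0 g

346 g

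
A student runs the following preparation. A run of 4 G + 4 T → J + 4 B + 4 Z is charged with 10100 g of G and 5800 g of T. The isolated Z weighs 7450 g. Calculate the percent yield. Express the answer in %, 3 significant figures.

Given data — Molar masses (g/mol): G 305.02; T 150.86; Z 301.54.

n(G) = 10100 / 305.02 = 33.11 mol
n(T) = 5800 / 150.86 = 38.45 mol
n/ν for G = 33.11/4 = 8.278
n/ν for T = 38.45/4 = 9.613
Smallest n/ν is G → limiting reagent.
theoretical n(Z) = (4/4) × 33.11 = 33.11 mol → 9984 g
% yield = 7450 / 9984 × 100 = 74.62 %

74.6 %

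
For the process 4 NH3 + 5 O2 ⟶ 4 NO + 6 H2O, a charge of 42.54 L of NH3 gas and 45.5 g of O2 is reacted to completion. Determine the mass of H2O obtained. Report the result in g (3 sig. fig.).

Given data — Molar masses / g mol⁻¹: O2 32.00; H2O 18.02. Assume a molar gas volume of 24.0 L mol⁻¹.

30.7 g

n(NH3) = 42.54 / 24.0 = 1.773 mol
n(O2) = 45.50 / 32.00 = 1.422 mol
n/ν → NH3: 0.4433, O2: 0.2844; O2 is limiting.
n(H2O) = (6/5) × 1.422 = 1.706 mol
mass = 1.706 × 18.02 = 30.74 g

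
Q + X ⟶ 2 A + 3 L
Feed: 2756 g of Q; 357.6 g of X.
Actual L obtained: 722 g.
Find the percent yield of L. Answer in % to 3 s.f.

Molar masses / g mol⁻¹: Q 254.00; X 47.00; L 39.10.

n(Q) = 2756 / 254.00 = 10.85 mol
n(X) = 357.6 / 47.00 = 7.609 mol
n/ν → Q: 10.85, X: 7.609; X is limiting.
theoretical n(L) = (3/1) × 7.609 = 22.83 mol → 892.7 g
% yield = 722 / 892.7 × 100 = 80.88 %

80.9 %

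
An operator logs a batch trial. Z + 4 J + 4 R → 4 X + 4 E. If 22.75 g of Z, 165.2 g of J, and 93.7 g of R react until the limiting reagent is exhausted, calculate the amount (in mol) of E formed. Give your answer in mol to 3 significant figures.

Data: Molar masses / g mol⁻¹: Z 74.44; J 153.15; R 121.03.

n(Z) = 22.75 / 74.44 = 0.3056 mol
n(J) = 165.2 / 153.15 = 1.079 mol
n(R) = 93.70 / 121.03 = 0.7742 mol
n/ν → Z: 0.3056, J: 0.2698, R: 0.1936; R is limiting.
n(E) = (4/4) × 0.7742 = 0.7742 mol

0.774 mol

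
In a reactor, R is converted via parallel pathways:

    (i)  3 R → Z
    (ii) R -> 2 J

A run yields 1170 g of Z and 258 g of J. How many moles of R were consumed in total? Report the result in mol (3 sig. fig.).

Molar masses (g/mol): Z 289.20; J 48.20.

14.8 mol

n(Z) = 1170 / 289.20 = 4.046 mol
n(J) = 258 / 48.20 = 5.353 mol
n(R) via (i) = (3/1)×4.046 = 12.14 mol
n(R) via (ii) = (1/2)×5.353 = 2.677 mol
total n(R) = 12.14 + 2.677 = 14.82 mol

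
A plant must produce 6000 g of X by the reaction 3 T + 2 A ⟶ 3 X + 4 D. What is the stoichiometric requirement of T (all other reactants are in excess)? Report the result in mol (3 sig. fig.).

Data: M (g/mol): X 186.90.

n(X) = 6000 / 186.90 = 32.10 mol
n(T) = (3/3) × 32.10 = 32.10 mol

32.1 mol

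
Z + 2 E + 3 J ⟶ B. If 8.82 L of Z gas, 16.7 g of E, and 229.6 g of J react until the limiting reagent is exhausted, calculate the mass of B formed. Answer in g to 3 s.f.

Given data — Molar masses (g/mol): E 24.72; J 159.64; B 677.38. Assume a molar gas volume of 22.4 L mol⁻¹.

n(Z) = 8.820 / 22.4 = 0.3938 mol
n(E) = 16.70 / 24.72 = 0.6756 mol
n(J) = 229.6 / 159.64 = 1.438 mol
n/ν for Z = 0.3938/1 = 0.3938
n/ν for E = 0.6756/2 = 0.3378
n/ν for J = 1.438/3 = 0.4793
Smallest n/ν is E → limiting reagent.
n(B) = (1/2) × 0.6756 = 0.3378 mol
mass = 0.3378 × 677.38 = 228.8 g

229 g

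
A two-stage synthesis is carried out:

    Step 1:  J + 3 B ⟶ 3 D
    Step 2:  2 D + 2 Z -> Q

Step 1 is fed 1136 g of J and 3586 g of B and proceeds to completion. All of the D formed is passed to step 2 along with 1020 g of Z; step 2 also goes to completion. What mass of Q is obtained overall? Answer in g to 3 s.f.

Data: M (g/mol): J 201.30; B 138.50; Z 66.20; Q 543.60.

4190 g

Step 1:
n(J) = 1136 / 201.30 = 5.643 mol
n(B) = 3586 / 138.50 = 25.89 mol
n/ν → J: 5.643, B: 8.630; J is limiting.
n(D) produced = (3/1) × 5.643 = 16.93 mol
Step 2:
n(D) available = 16.93 mol
n(Z) = 1020 / 66.20 = 15.41 mol
n/ν → D: 8.465, Z: 7.705; Z is limiting.
n(Q) = (1/2) × 15.41 = 7.705 mol
mass = 7.705 × 543.60 = 4188 g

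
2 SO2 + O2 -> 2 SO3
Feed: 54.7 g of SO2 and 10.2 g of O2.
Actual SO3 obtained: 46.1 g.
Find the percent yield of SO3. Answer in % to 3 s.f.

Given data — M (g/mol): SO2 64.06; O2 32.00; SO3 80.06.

90.3 %

n(SO2) = 54.70 / 64.06 = 0.8539 mol
n(O2) = 10.20 / 32.00 = 0.3188 mol
n/ν for SO2 = 0.8539/2 = 0.4270
n/ν for O2 = 0.3188/1 = 0.3188
Smallest n/ν is O2 → limiting reagent.
theoretical n(SO3) = (2/1) × 0.3188 = 0.6376 mol → 51.05 g
% yield = 46.1 / 51.05 × 100 = 90.30 %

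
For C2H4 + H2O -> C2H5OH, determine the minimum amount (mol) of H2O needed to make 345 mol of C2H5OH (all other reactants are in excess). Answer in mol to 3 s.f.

345 mol

n(C2H5OH) = 345.0 mol
n(H2O) = (1/1) × 345.0 = 345.0 mol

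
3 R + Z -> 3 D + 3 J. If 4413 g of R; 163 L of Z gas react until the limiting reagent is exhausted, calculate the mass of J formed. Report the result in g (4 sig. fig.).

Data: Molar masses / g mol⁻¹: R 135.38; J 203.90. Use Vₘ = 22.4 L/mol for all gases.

n(R) = 4413 / 135.38 = 32.60 mol
n(Z) = 163.0 / 22.4 = 7.277 mol
n/ν for R = 32.60/3 = 10.87
n/ν for Z = 7.277/1 = 7.277
Smallest n/ν is Z → limiting reagent.
n(J) = (3/1) × 7.277 = 21.83 mol
mass = 21.83 × 203.90 = 4451 g

4451 g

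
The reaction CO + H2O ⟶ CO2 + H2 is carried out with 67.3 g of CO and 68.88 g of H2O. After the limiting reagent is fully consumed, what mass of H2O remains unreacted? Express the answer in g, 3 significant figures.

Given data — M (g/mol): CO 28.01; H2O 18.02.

n(CO) = 67.30 / 28.01 = 2.403 mol
n(H2O) = 68.88 / 18.02 = 3.822 mol
n/ν → CO: 2.403, H2O: 3.822; CO is limiting.
H2O consumed = (1/1) × 2.403 = 2.403 mol
H2O remaining = 3.822 − 2.403 = 1.419 mol
mass = 1.419 × 18.02 = 25.57 g

25.6 g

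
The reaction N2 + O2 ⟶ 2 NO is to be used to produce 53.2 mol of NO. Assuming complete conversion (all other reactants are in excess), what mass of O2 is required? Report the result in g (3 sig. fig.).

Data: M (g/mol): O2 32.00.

851 g

n(NO) = 53.20 mol
n(O2) = (1/2) × 53.20 = 26.60 mol
mass = 26.60 × 32.00 = 851.2 g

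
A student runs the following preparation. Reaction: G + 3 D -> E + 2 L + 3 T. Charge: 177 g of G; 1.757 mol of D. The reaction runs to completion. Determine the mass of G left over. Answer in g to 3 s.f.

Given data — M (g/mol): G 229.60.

42.5 g

n(G) = 177.0 / 229.60 = 0.7709 mol
n(D) = 1.757 mol
n/ν → G: 0.7709, D: 0.5857; D is limiting.
G consumed = (1/3) × 1.757 = 0.5857 mol
G remaining = 0.7709 − 0.5857 = 0.1852 mol
mass = 0.1852 × 229.60 = 42.52 g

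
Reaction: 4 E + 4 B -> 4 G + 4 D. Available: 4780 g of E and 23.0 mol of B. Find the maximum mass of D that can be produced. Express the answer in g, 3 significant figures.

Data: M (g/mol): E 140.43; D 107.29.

n(E) = 4780 / 140.43 = 34.04 mol
n(B) = 23.00 mol
n/ν for E = 34.04/4 = 8.510
n/ν for B = 23.00/4 = 5.750
Smallest n/ν is B → limiting reagent.
n(D) = (4/4) × 23.00 = 23.00 mol
mass = 23.00 × 107.29 = 2468 g

2470 g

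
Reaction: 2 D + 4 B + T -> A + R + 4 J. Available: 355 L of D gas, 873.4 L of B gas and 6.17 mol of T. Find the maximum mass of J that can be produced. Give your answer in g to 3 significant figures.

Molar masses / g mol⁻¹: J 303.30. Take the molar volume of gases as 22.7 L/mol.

n(D) = 355.0 / 22.7 = 15.64 mol
n(B) = 873.4 / 22.7 = 38.48 mol
n(T) = 6.170 mol
n/ν for D = 15.64/2 = 7.820
n/ν for B = 38.48/4 = 9.620
n/ν for T = 6.170/1 = 6.170
Smallest n/ν is T → limiting reagent.
n(J) = (4/1) × 6.170 = 24.68 mol
mass = 24.68 × 303.30 = 7485 g

7490 g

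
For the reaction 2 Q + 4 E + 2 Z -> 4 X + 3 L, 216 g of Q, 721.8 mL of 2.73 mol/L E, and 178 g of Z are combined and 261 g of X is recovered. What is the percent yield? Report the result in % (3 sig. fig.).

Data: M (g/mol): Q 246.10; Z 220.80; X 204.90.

79.0 %

n(Q) = 216.0 / 246.10 = 0.8777 mol
n(E) = 2.73 × 721.8/1000 = 1.971 mol
n(Z) = 178.0 / 220.80 = 0.8062 mol
n/ν for Q = 0.8777/2 = 0.4389
n/ν for E = 1.971/4 = 0.4928
n/ν for Z = 0.8062/2 = 0.4031
Smallest n/ν is Z → limiting reagent.
theoretical n(X) = (4/2) × 0.8062 = 1.612 mol → 330.3 g
% yield = 261 / 330.3 × 100 = 79.02 %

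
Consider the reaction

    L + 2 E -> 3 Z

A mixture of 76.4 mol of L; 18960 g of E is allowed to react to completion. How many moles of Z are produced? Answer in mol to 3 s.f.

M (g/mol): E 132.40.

n(L) = 76.40 mol
n(E) = 18960 / 132.40 = 143.2 mol
n/ν for L = 76.40/1 = 76.40
n/ν for E = 143.2/2 = 71.60
Smallest n/ν is E → limiting reagent.
n(Z) = (3/2) × 143.2 = 214.8 mol

215 mol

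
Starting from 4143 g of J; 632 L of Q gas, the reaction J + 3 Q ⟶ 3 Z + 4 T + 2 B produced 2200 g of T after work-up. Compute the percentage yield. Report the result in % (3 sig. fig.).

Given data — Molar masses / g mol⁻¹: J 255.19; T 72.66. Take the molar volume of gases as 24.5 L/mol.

88.0 %

n(J) = 4143 / 255.19 = 16.23 mol
n(Q) = 632.0 / 24.5 = 25.80 mol
n/ν for J = 16.23/1 = 16.23
n/ν for Q = 25.80/3 = 8.600
Smallest n/ν is Q → limiting reagent.
theoretical n(T) = (4/3) × 25.80 = 34.40 mol → 2500 g
% yield = 2200 / 2500 × 100 = 88.00 %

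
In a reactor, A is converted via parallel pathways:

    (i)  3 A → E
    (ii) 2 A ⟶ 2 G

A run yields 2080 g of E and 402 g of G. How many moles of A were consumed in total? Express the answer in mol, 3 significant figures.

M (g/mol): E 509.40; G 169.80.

14.6 mol

n(E) = 2080 / 509.40 = 4.083 mol
n(G) = 402 / 169.80 = 2.367 mol
n(A) via (i) = (3/1)×4.083 = 12.25 mol
n(A) via (ii) = (2/2)×2.367 = 2.367 mol
total n(A) = 12.25 + 2.367 = 14.62 mol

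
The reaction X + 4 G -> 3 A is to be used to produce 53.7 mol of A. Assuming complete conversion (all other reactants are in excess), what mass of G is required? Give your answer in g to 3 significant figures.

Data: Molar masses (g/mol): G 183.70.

13200 g

n(A) = 53.70 mol
n(G) = (4/3) × 53.70 = 71.60 mol
mass = 71.60 × 183.70 = 13150 g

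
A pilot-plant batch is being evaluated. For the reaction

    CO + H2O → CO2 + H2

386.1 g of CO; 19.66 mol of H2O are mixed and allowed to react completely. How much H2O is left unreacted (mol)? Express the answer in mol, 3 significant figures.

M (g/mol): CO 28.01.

n(CO) = 386.1 / 28.01 = 13.78 mol
n(H2O) = 19.66 mol
n/ν for CO = 13.78/1 = 13.78
n/ν for H2O = 19.66/1 = 19.66
Smallest n/ν is CO → limiting reagent.
H2O consumed = (1/1) × 13.78 = 13.78 mol
H2O remaining = 19.66 − 13.78 = 5.880 mol

5.88 mol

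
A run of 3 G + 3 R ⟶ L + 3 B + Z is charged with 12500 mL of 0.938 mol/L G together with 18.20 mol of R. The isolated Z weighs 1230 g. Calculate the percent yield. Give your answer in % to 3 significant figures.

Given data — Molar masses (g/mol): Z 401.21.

n(G) = 0.938 × 12500/1000 = 11.73 mol
n(R) = 18.20 mol
n/ν for G = 11.73/3 = 3.910
n/ν for R = 18.20/3 = 6.067
Smallest n/ν is G → limiting reagent.
theoretical n(Z) = (1/3) × 11.73 = 3.910 mol → 1569 g
% yield = 1230 / 1569 × 100 = 78.39 %

78.4 %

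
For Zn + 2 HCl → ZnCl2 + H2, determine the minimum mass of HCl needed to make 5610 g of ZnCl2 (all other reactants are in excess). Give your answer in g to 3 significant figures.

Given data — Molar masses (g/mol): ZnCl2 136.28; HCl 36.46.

3000 g

n(ZnCl2) = 5610 / 136.28 = 41.17 mol
n(HCl) = (2/1) × 41.17 = 82.34 mol
mass = 82.34 × 36.46 = 3002 g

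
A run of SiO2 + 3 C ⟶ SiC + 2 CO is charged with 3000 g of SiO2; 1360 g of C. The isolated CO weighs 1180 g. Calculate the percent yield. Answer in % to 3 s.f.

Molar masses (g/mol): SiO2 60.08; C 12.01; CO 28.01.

n(SiO2) = 3000 / 60.08 = 49.93 mol
n(C) = 1360 / 12.01 = 113.2 mol
n/ν for SiO2 = 49.93/1 = 49.93
n/ν for C = 113.2/3 = 37.73
Smallest n/ν is C → limiting reagent.
theoretical n(CO) = (2/3) × 113.2 = 75.47 mol → 2114 g
% yield = 1180 / 2114 × 100 = 55.82 %

55.8 %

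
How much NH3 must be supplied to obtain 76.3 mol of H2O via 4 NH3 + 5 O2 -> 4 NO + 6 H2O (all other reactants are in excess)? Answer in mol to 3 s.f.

n(H2O) = 76.30 mol
n(NH3) = (4/6) × 76.30 = 50.87 mol

50.9 mol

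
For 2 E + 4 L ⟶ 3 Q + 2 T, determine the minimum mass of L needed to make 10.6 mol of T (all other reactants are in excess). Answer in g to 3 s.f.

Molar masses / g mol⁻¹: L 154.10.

3270 g

n(T) = 10.60 mol
n(L) = (4/2) × 10.60 = 21.20 mol
mass = 21.20 × 154.10 = 3267 g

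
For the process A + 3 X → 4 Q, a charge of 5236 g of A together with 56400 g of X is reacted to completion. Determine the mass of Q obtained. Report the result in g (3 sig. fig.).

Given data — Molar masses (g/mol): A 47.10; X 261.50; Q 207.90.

n(A) = 5236 / 47.10 = 111.2 mol
n(X) = 56400 / 261.50 = 215.7 mol
n/ν → A: 111.2, X: 71.90; X is limiting.
n(Q) = (4/3) × 215.7 = 287.6 mol
mass = 287.6 × 207.90 = 59790 g

59800 g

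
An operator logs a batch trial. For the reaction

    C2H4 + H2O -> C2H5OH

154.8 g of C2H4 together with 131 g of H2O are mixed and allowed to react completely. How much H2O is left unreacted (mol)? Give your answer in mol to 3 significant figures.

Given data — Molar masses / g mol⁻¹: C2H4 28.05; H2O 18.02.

n(C2H4) = 154.8 / 28.05 = 5.519 mol
n(H2O) = 131.0 / 18.02 = 7.270 mol
n/ν → C2H4: 5.519, H2O: 7.270; C2H4 is limiting.
H2O consumed = (1/1) × 5.519 = 5.519 mol
H2O remaining = 7.270 − 5.519 = 1.751 mol

1.75 mol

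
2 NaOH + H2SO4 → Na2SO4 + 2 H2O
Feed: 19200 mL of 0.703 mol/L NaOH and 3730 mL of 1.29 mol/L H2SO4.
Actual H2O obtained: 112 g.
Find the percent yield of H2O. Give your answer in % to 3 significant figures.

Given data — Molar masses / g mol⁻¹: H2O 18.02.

64.6 %

n(NaOH) = 0.703 × 19200/1000 = 13.50 mol
n(H2SO4) = 1.29 × 3730/1000 = 4.812 mol
n/ν for NaOH = 13.50/2 = 6.750
n/ν for H2SO4 = 4.812/1 = 4.812
Smallest n/ν is H2SO4 → limiting reagent.
theoretical n(H2O) = (2/1) × 4.812 = 9.624 mol → 173.4 g
% yield = 112 / 173.4 × 100 = 64.59 %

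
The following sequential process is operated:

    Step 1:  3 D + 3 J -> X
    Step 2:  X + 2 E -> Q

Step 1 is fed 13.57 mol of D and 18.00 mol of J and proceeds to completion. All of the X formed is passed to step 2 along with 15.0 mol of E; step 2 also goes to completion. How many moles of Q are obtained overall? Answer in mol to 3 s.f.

Step 1:
n(D) = 13.57 mol
n(J) = 18.00 mol
n/ν for D = 13.57/3 = 4.523
n/ν for J = 18.00/3 = 6.000
Smallest n/ν is D → limiting reagent.
n(X) produced = (1/3) × 13.57 = 4.523 mol
Step 2:
n(X) available = 4.523 mol
n(E) = 15.00 mol
n/ν for X = 4.523/1 = 4.523
n/ν for E = 15.00/2 = 7.500
Smallest n/ν is X → limiting reagent.
n(Q) = (1/1) × 4.523 = 4.523 mol

4.52 mol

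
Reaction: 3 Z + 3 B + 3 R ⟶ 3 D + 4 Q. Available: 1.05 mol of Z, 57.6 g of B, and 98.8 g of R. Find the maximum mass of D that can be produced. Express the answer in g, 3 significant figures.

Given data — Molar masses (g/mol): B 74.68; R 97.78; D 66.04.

50.9 g

n(Z) = 1.050 mol
n(B) = 57.60 / 74.68 = 0.7713 mol
n(R) = 98.80 / 97.78 = 1.010 mol
n/ν → Z: 0.3500, B: 0.2571, R: 0.3367; B is limiting.
n(D) = (3/3) × 0.7713 = 0.7713 mol
mass = 0.7713 × 66.04 = 50.94 g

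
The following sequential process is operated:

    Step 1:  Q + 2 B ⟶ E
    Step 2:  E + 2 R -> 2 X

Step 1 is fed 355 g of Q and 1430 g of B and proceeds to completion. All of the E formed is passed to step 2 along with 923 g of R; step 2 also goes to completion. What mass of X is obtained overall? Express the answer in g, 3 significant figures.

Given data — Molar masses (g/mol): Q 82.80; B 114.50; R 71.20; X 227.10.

1950 g

Step 1:
n(Q) = 355.0 / 82.80 = 4.287 mol
n(B) = 1430 / 114.50 = 12.49 mol
n/ν for Q = 4.287/1 = 4.287
n/ν for B = 12.49/2 = 6.245
Smallest n/ν is Q → limiting reagent.
n(E) produced = (1/1) × 4.287 = 4.287 mol
Step 2:
n(E) available = 4.287 mol
n(R) = 923.0 / 71.20 = 12.96 mol
n/ν for E = 4.287/1 = 4.287
n/ν for R = 12.96/2 = 6.480
Smallest n/ν is E → limiting reagent.
n(X) = (2/1) × 4.287 = 8.574 mol
mass = 8.574 × 227.10 = 1947 g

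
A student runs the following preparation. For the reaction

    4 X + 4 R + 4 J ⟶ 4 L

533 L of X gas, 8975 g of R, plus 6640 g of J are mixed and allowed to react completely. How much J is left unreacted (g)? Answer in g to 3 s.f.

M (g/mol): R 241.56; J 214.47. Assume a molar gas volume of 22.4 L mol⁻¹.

n(X) = 533.0 / 22.4 = 23.79 mol
n(R) = 8975 / 241.56 = 37.15 mol
n(J) = 6640 / 214.47 = 30.96 mol
n/ν → X: 5.948, R: 9.288, J: 7.740; X is limiting.
J consumed = (4/4) × 23.79 = 23.79 mol
J remaining = 30.96 − 23.79 = 7.170 mol
mass = 7.170 × 214.47 = 1538 g

1540 g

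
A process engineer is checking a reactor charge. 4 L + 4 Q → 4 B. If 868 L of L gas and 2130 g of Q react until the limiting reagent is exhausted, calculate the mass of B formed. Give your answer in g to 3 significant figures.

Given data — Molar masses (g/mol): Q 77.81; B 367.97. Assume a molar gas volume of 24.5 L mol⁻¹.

n(L) = 868.0 / 24.5 = 35.43 mol
n(Q) = 2130 / 77.81 = 27.37 mol
n/ν for L = 35.43/4 = 8.858
n/ν for Q = 27.37/4 = 6.843
Smallest n/ν is Q → limiting reagent.
n(B) = (4/4) × 27.37 = 27.37 mol
mass = 27.37 × 367.97 = 10070 g

10100 g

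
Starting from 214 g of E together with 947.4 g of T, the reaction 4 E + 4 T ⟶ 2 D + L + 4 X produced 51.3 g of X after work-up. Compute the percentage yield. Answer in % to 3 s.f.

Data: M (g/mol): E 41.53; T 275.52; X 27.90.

53.5 %

n(E) = 214.0 / 41.53 = 5.153 mol
n(T) = 947.4 / 275.52 = 3.439 mol
n/ν for E = 5.153/4 = 1.288
n/ν for T = 3.439/4 = 0.8598
Smallest n/ν is T → limiting reagent.
theoretical n(X) = (4/4) × 3.439 = 3.439 mol → 95.95 g
% yield = 51.3 / 95.95 × 100 = 53.47 %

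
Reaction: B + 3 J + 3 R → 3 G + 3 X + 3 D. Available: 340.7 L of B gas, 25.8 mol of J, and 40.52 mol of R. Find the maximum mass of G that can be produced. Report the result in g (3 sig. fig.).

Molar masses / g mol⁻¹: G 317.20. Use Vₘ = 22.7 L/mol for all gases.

n(B) = 340.7 / 22.7 = 15.01 mol
n(J) = 25.80 mol
n(R) = 40.52 mol
n/ν for B = 15.01/1 = 15.01
n/ν for J = 25.80/3 = 8.600
n/ν for R = 40.52/3 = 13.51
Smallest n/ν is J → limiting reagent.
n(G) = (3/3) × 25.80 = 25.80 mol
mass = 25.80 × 317.20 = 8184 g

8180 g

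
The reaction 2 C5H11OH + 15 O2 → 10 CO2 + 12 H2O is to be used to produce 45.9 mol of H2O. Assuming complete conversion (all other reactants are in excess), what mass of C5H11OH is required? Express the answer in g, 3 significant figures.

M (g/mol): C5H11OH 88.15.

n(H2O) = 45.90 mol
n(C5H11OH) = (2/12) × 45.90 = 7.650 mol
mass = 7.650 × 88.15 = 674.3 g

674 g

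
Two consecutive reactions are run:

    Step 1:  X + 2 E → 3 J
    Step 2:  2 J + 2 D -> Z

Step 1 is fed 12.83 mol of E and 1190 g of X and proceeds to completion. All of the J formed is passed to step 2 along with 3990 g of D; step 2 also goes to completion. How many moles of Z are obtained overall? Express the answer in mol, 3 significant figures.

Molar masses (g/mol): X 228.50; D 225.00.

7.81 mol

Step 1:
n(E) = 12.83 mol
n(X) = 1190 / 228.50 = 5.208 mol
n/ν → E: 6.415, X: 5.208; X is limiting.
n(J) produced = (3/1) × 5.208 = 15.62 mol
Step 2:
n(J) available = 15.62 mol
n(D) = 3990 / 225.00 = 17.73 mol
n/ν → J: 7.810, D: 8.865; J is limiting.
n(Z) = (1/2) × 15.62 = 7.810 mol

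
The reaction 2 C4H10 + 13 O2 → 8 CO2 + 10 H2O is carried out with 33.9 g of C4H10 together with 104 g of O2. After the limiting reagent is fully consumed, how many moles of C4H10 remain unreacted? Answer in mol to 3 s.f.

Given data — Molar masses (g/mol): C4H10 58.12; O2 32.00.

0.0833 mol

n(C4H10) = 33.90 / 58.12 = 0.5833 mol
n(O2) = 104.0 / 32.00 = 3.250 mol
n/ν for C4H10 = 0.5833/2 = 0.2917
n/ν for O2 = 3.250/13 = 0.2500
Smallest n/ν is O2 → limiting reagent.
C4H10 consumed = (2/13) × 3.250 = 0.5000 mol
C4H10 remaining = 0.5833 − 0.5000 = 0.08330 mol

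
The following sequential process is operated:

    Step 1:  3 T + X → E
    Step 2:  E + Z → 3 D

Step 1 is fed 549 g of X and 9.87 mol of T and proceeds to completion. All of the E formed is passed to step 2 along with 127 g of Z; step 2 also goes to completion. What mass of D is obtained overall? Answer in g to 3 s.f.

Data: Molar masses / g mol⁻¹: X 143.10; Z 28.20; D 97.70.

Step 1:
n(X) = 549.0 / 143.10 = 3.836 mol
n(T) = 9.870 mol
n/ν for X = 3.836/1 = 3.836
n/ν for T = 9.870/3 = 3.290
Smallest n/ν is T → limiting reagent.
n(E) produced = (1/3) × 9.870 = 3.290 mol
Step 2:
n(E) available = 3.290 mol
n(Z) = 127.0 / 28.20 = 4.504 mol
n/ν for E = 3.290/1 = 3.290
n/ν for Z = 4.504/1 = 4.504
Smallest n/ν is E → limiting reagent.
n(D) = (3/1) × 3.290 = 9.870 mol
mass = 9.870 × 97.70 = 964.3 g

964 g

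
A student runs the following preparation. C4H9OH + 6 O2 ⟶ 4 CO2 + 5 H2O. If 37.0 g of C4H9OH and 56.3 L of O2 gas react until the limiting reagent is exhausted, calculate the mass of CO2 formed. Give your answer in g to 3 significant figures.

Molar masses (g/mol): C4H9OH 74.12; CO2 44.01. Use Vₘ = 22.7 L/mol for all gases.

n(C4H9OH) = 37.00 / 74.12 = 0.4992 mol
n(O2) = 56.30 / 22.7 = 2.480 mol
n/ν → C4H9OH: 0.4992, O2: 0.4133; O2 is limiting.
n(CO2) = (4/6) × 2.480 = 1.653 mol
mass = 1.653 × 44.01 = 72.75 g

72.8 g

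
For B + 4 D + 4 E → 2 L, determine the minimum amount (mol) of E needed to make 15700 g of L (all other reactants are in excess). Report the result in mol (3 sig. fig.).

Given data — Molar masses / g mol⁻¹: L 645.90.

48.6 mol

n(L) = 15700 / 645.90 = 24.31 mol
n(E) = (4/2) × 24.31 = 48.62 mol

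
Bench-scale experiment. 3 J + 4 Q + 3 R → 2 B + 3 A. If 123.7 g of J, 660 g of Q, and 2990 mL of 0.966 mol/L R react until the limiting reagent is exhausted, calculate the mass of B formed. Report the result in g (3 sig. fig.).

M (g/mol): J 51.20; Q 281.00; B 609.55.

716 g

n(J) = 123.7 / 51.20 = 2.416 mol
n(Q) = 660.0 / 281.00 = 2.349 mol
n(R) = 0.966 × 2990/1000 = 2.888 mol
n/ν for J = 2.416/3 = 0.8053
n/ν for Q = 2.349/4 = 0.5873
n/ν for R = 2.888/3 = 0.9627
Smallest n/ν is Q → limiting reagent.
n(B) = (2/4) × 2.349 = 1.175 mol
mass = 1.175 × 609.55 = 716.2 g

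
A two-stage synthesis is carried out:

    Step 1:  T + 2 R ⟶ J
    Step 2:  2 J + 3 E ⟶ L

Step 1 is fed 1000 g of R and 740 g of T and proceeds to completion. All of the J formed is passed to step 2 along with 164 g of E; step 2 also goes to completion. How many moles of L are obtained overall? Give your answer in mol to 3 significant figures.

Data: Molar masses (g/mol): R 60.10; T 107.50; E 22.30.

2.45 mol

Step 1:
n(R) = 1000 / 60.10 = 16.64 mol
n(T) = 740.0 / 107.50 = 6.884 mol
n/ν for R = 16.64/2 = 8.320
n/ν for T = 6.884/1 = 6.884
Smallest n/ν is T → limiting reagent.
n(J) produced = (1/1) × 6.884 = 6.884 mol
Step 2:
n(J) available = 6.884 mol
n(E) = 164.0 / 22.30 = 7.354 mol
n/ν for J = 6.884/2 = 3.442
n/ν for E = 7.354/3 = 2.451
Smallest n/ν is E → limiting reagent.
n(L) = (1/3) × 7.354 = 2.451 mol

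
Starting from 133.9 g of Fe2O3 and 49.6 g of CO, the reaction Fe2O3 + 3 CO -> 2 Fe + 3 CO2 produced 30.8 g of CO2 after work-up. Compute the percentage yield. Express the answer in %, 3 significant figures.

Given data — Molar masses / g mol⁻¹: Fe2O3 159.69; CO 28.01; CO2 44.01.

n(Fe2O3) = 133.9 / 159.69 = 0.8385 mol
n(CO) = 49.60 / 28.01 = 1.771 mol
n/ν for Fe2O3 = 0.8385/1 = 0.8385
n/ν for CO = 1.771/3 = 0.5903
Smallest n/ν is CO → limiting reagent.
theoretical n(CO2) = (3/3) × 1.771 = 1.771 mol → 77.94 g
% yield = 30.8 / 77.94 × 100 = 39.52 %

39.5 %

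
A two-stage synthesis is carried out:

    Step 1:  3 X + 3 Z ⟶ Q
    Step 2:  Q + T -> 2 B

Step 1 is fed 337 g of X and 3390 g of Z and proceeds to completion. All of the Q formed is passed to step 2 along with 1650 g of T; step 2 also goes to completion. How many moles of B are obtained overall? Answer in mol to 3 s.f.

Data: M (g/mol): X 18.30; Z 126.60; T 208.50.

Step 1:
n(X) = 337.0 / 18.30 = 18.42 mol
n(Z) = 3390 / 126.60 = 26.78 mol
n/ν for X = 18.42/3 = 6.140
n/ν for Z = 26.78/3 = 8.927
Smallest n/ν is X → limiting reagent.
n(Q) produced = (1/3) × 18.42 = 6.140 mol
Step 2:
n(Q) available = 6.140 mol
n(T) = 1650 / 208.50 = 7.914 mol
n/ν for Q = 6.140/1 = 6.140
n/ν for T = 7.914/1 = 7.914
Smallest n/ν is Q → limiting reagent.
n(B) = (2/1) × 6.140 = 12.28 mol

12.3 mol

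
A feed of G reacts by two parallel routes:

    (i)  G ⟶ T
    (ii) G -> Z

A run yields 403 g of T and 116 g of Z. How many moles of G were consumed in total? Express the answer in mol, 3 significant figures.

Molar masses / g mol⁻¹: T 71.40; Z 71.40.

7.27 mol

n(T) = 403 / 71.40 = 5.644 mol
n(Z) = 116 / 71.40 = 1.625 mol
n(G) via (i) = (1/1)×5.644 = 5.644 mol
n(G) via (ii) = (1/1)×1.625 = 1.625 mol
total n(G) = 5.644 + 1.625 = 7.269 mol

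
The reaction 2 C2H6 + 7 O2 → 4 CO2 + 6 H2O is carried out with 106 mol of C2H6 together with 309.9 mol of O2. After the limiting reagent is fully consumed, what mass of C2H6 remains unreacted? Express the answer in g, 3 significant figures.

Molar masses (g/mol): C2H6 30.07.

n(C2H6) = 106.0 mol
n(O2) = 309.9 mol
n/ν → C2H6: 53.00, O2: 44.27; O2 is limiting.
C2H6 consumed = (2/7) × 309.9 = 88.54 mol
C2H6 remaining = 106.0 − 88.54 = 17.46 mol
mass = 17.46 × 30.07 = 525.0 g

525 g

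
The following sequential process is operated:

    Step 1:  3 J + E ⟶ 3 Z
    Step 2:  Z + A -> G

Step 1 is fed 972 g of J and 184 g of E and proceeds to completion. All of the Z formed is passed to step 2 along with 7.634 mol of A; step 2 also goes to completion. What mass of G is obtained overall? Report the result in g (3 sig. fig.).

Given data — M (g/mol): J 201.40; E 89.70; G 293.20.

1420 g

Step 1:
n(J) = 972.0 / 201.40 = 4.826 mol
n(E) = 184.0 / 89.70 = 2.051 mol
n/ν for J = 4.826/3 = 1.609
n/ν for E = 2.051/1 = 2.051
Smallest n/ν is J → limiting reagent.
n(Z) produced = (3/3) × 4.826 = 4.826 mol
Step 2:
n(Z) available = 4.826 mol
n(A) = 7.634 mol
n/ν for Z = 4.826/1 = 4.826
n/ν for A = 7.634/1 = 7.634
Smallest n/ν is Z → limiting reagent.
n(G) = (1/1) × 4.826 = 4.826 mol
mass = 4.826 × 293.20 = 1415 g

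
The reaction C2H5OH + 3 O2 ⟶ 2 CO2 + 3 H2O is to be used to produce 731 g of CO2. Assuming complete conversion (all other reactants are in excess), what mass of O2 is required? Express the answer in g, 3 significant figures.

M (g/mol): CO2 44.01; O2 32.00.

n(CO2) = 731 / 44.01 = 16.61 mol
n(O2) = (3/2) × 16.61 = 24.92 mol
mass = 24.92 × 32.00 = 797.4 g

797 g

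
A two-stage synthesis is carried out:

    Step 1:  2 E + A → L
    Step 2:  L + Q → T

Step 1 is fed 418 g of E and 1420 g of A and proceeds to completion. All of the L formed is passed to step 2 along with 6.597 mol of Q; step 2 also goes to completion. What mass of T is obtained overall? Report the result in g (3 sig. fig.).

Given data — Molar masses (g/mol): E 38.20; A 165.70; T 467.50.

Step 1:
n(E) = 418.0 / 38.20 = 10.94 mol
n(A) = 1420 / 165.70 = 8.570 mol
n/ν for E = 10.94/2 = 5.470
n/ν for A = 8.570/1 = 8.570
Smallest n/ν is E → limiting reagent.
n(L) produced = (1/2) × 10.94 = 5.470 mol
Step 2:
n(L) available = 5.470 mol
n(Q) = 6.597 mol
n/ν for L = 5.470/1 = 5.470
n/ν for Q = 6.597/1 = 6.597
Smallest n/ν is L → limiting reagent.
n(T) = (1/1) × 5.470 = 5.470 mol
mass = 5.470 × 467.50 = 2557 g

2560 g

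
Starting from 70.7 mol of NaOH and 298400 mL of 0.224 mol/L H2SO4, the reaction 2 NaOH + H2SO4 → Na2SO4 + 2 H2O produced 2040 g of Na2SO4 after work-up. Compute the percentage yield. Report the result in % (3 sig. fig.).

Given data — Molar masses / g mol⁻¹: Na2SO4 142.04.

40.6 %

n(NaOH) = 70.70 mol
n(H2SO4) = 0.224 × 298400/1000 = 66.84 mol
n/ν for NaOH = 70.70/2 = 35.35
n/ν for H2SO4 = 66.84/1 = 66.84
Smallest n/ν is NaOH → limiting reagent.
theoretical n(Na2SO4) = (1/2) × 70.70 = 35.35 mol → 5021 g
% yield = 2040 / 5021 × 100 = 40.63 %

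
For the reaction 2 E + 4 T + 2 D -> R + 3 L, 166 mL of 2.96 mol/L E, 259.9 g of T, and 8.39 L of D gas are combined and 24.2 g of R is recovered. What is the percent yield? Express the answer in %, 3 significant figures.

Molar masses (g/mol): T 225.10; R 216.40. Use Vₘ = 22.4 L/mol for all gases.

59.7 %

n(E) = 2.96 × 166.0/1000 = 0.4914 mol
n(T) = 259.9 / 225.10 = 1.155 mol
n(D) = 8.390 / 22.4 = 0.3746 mol
n/ν for E = 0.4914/2 = 0.2457
n/ν for T = 1.155/4 = 0.2888
n/ν for D = 0.3746/2 = 0.1873
Smallest n/ν is D → limiting reagent.
theoretical n(R) = (1/2) × 0.3746 = 0.1873 mol → 40.53 g
% yield = 24.2 / 40.53 × 100 = 59.71 %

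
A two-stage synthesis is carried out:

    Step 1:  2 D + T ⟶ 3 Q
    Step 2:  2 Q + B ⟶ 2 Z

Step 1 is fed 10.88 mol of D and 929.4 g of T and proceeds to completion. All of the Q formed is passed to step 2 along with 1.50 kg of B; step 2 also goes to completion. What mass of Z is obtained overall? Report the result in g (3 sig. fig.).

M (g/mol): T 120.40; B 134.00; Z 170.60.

2780 g

Step 1:
n(D) = 10.88 mol
n(T) = 929.4 / 120.40 = 7.719 mol
n/ν → D: 5.440, T: 7.719; D is limiting.
n(Q) produced = (3/2) × 10.88 = 16.32 mol
Step 2:
n(Q) available = 16.32 mol
n(B) = 1.500×1000 / 134.00 = 11.19 mol
n/ν → Q: 8.160, B: 11.19; Q is limiting.
n(Z) = (2/2) × 16.32 = 16.32 mol
mass = 16.32 × 170.60 = 2784 g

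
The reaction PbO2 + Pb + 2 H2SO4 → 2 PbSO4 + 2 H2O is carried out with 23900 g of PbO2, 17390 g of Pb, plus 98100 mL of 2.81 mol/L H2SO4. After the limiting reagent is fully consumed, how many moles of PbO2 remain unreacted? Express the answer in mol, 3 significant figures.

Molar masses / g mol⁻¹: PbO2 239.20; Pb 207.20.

16.0 mol

n(PbO2) = 23900 / 239.20 = 99.92 mol
n(Pb) = 17390 / 207.20 = 83.93 mol
n(H2SO4) = 2.81 × 98100/1000 = 275.7 mol
n/ν for PbO2 = 99.92/1 = 99.92
n/ν for Pb = 83.93/1 = 83.93
n/ν for H2SO4 = 275.7/2 = 137.9
Smallest n/ν is Pb → limiting reagent.
PbO2 consumed = (1/1) × 83.93 = 83.93 mol
PbO2 remaining = 99.92 − 83.93 = 15.99 mol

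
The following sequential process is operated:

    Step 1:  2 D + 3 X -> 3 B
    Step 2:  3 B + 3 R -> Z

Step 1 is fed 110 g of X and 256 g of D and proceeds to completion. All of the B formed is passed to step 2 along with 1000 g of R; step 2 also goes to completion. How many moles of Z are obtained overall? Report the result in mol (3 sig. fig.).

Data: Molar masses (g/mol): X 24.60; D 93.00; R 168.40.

1.38 mol

Step 1:
n(X) = 110.0 / 24.60 = 4.472 mol
n(D) = 256.0 / 93.00 = 2.753 mol
n/ν for X = 4.472/3 = 1.491
n/ν for D = 2.753/2 = 1.377
Smallest n/ν is D → limiting reagent.
n(B) produced = (3/2) × 2.753 = 4.130 mol
Step 2:
n(B) available = 4.130 mol
n(R) = 1000 / 168.40 = 5.938 mol
n/ν for B = 4.130/3 = 1.377
n/ν for R = 5.938/3 = 1.979
Smallest n/ν is B → limiting reagent.
n(Z) = (1/3) × 4.130 = 1.377 mol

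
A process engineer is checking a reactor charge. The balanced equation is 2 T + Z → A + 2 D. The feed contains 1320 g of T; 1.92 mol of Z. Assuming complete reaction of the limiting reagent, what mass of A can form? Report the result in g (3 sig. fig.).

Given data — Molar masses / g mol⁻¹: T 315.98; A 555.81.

1070 g

n(T) = 1320 / 315.98 = 4.177 mol
n(Z) = 1.920 mol
n/ν for T = 4.177/2 = 2.089
n/ν for Z = 1.920/1 = 1.920
Smallest n/ν is Z → limiting reagent.
n(A) = (1/1) × 1.920 = 1.920 mol
mass = 1.920 × 555.81 = 1067 g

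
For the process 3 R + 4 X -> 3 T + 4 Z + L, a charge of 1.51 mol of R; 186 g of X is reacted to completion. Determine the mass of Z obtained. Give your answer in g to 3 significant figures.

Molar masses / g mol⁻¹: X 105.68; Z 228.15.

402 g

n(R) = 1.510 mol
n(X) = 186.0 / 105.68 = 1.760 mol
n/ν for R = 1.510/3 = 0.5033
n/ν for X = 1.760/4 = 0.4400
Smallest n/ν is X → limiting reagent.
n(Z) = (4/4) × 1.760 = 1.760 mol
mass = 1.760 × 228.15 = 401.5 g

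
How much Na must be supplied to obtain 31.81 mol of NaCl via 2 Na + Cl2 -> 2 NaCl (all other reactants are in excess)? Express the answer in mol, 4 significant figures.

31.81 mol

n(NaCl) = 31.81 mol
n(Na) = (2/2) × 31.81 = 31.81 mol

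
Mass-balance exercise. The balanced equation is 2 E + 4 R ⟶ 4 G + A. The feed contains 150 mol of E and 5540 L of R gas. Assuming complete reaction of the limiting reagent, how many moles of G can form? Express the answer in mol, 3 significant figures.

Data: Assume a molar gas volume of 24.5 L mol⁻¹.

226 mol

n(E) = 150.0 mol
n(R) = 5540 / 24.5 = 226.1 mol
n/ν for E = 150.0/2 = 75.00
n/ν for R = 226.1/4 = 56.53
Smallest n/ν is R → limiting reagent.
n(G) = (4/4) × 226.1 = 226.1 mol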